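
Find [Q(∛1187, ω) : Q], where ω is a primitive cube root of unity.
[Q(∛1187, ω) : Q] = 6

[Q(∛1187):Q] = 3 (min poly x^3 - 1187, irreducible since 1187 is not a perfect cube). [Q(ω):Q] = 2 (min poly x^2 + x + 1). Since Q(∛1187) ⊂ R and ω ∉ R, we have ω ∉ Q(∛1187), so x^2 + x + 1 remains irreducible over Q(∛1187) and [Q(∛1187, ω) : Q(∛1187)] = 2. By the tower law, [Q(∛1187, ω) : Q] = 3 · 2 = 6. (In fact Q(∛1187, ω) is the splitting field of x^3 - 1187 over Q.)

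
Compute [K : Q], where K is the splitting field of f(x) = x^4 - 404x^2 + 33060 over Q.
[K : Q] = 4

Solving the quadratic in x^2: x^2 = (404 ± √(404^2 - 4·33060))/2 = (404 ± √30976)/2 = (404 ± 176)/2, giving x^2 = 290 or x^2 = 114. So f(x) = (x^2 - 290)(x^2 - 114) and the roots of f are ±√290, ±√114. Hence the splitting field is K = Q(√290, √114). Since 290 and 114 are distinct squarefree integers > 1, their product 33060 is not a perfect square, so √114 ∉ Q(√290). By the tower law [K:Q] = [Q(√290,√114):Q(√290)] · [Q(√290):Q] = 2 · 2 = 4.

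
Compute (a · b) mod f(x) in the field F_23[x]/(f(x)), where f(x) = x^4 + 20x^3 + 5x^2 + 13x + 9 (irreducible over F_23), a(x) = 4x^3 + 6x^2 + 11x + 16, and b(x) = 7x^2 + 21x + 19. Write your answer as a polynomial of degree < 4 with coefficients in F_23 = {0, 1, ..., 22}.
a · b ≡ 10x^3 + 9x^2 + x + 1 (mod f(x))

Multiply in F_23[x]: a(x)·b(x) = (4x^3 + 6x^2 + 11x + 16)·(7x^2 + 21x + 19) = 5x^5 + 11x^4 + 3x^3 + 20x^2 + 16x + 5. This has degree ≥ 4, so divide by f(x) over F_23: 5x^5 + 11x^4 + 3x^3 + 20x^2 + 16x + 5 = (5x + 3)·(x^4 + 20x^3 + 5x^2 + 13x + 9) + (10x^3 + 9x^2 + x + 1). Hence a·b ≡ 10x^3 + 9x^2 + x + 1 (mod f). (F_23[x]/(f) is a field with 23^4 = 279841 elements since f is irreducible of degree 4.)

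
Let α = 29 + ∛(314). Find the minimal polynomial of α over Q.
m_α(x) = x^3 - 87x^2 + 2523x - 24703

Set β = α - 29 = ∛(314), so β^3 = 314. Then (α - 29)^3 - 314 = 0, i.e. α is a root of g(x) = (x - 29)^3 - 314 = x^3 - 87x^2 + 2523x - 24703. Since g(x) = h(x - 29) where h(x) = x^3 - 314, and h is irreducible over Q (because 314 is not a perfect cube, so h has no rational root, and a monic cubic with no rational root is irreducible), g is also irreducible (irreducibility is preserved under the substitution x → x - 29). Hence m_α(x) = x^3 - 87x^2 + 2523x - 24703.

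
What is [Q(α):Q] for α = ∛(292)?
[Q(α):Q] = 3

The minimal polynomial of α is x^3 - 292, irreducible over Q since 292 is not a perfect cube (so x^3 - 292 has no rational root). Hence [Q(α):Q] = deg(m_α) = 3.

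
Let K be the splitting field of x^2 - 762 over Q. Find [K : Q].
[K : Q] = 2

f(x) = x^2 - 762 factors as (x - √762)(x + √762). The splitting field is K = Q(√762). Since 762 is squarefree and > 1, it is not a perfect square, so x^2 - 762 is irreducible over Q and [Q(√762) : Q] = 2. Hence [K : Q] = 2.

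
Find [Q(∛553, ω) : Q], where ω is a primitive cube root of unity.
[Q(∛553, ω) : Q] = 6

[Q(∛553):Q] = 3 (min poly x^3 - 553, irreducible since 553 is not a perfect cube). [Q(ω):Q] = 2 (min poly x^2 + x + 1). Since Q(∛553) ⊂ R and ω ∉ R, we have ω ∉ Q(∛553), so x^2 + x + 1 remains irreducible over Q(∛553) and [Q(∛553, ω) : Q(∛553)] = 2. By the tower law, [Q(∛553, ω) : Q] = 3 · 2 = 6. (In fact Q(∛553, ω) is the splitting field of x^3 - 553 over Q.)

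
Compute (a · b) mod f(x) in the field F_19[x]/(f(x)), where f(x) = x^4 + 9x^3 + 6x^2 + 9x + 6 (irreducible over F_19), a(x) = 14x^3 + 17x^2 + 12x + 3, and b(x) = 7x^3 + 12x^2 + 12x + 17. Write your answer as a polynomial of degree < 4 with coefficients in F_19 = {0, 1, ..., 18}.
a · b ≡ 7x^3 + 4x^2 + 9x + 6 (mod f(x))

Multiply in F_19[x]: a(x)·b(x) = (14x^3 + 17x^2 + 12x + 3)·(7x^3 + 12x^2 + 12x + 17) = 3x^6 + 2x^5 + 18x^3 + 13x^2 + 12x + 13. This has degree ≥ 4, so divide by f(x) over F_19: 3x^6 + 2x^5 + 18x^3 + 13x^2 + 12x + 13 = (3x^2 + 13x + 17)·(x^4 + 9x^3 + 6x^2 + 9x + 6) + (7x^3 + 4x^2 + 9x + 6). Hence a·b ≡ 7x^3 + 4x^2 + 9x + 6 (mod f). (F_19[x]/(f) is a field with 19^4 = 130321 elements since f is irreducible of degree 4.)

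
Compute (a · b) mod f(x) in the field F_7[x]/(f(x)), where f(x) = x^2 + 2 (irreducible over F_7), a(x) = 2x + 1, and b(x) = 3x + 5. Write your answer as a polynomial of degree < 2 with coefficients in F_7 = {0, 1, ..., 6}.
a · b ≡ 6x (mod f(x))

Multiply in F_7[x]: a(x)·b(x) = (2x + 1)·(3x + 5) = 6x^2 + 6x + 5. This has degree ≥ 2, so divide by f(x) over F_7: 6x^2 + 6x + 5 = (6)·(x^2 + 2) + (6x). Hence a·b ≡ 6x (mod f). (F_7[x]/(f) is a field with 7^2 = 49 elements since f is irreducible of degree 2.)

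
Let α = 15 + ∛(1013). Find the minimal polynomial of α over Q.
m_α(x) = x^3 - 45x^2 + 675x - 4388

Set β = α - 15 = ∛(1013), so β^3 = 1013. Then (α - 15)^3 - 1013 = 0, i.e. α is a root of g(x) = (x - 15)^3 - 1013 = x^3 - 45x^2 + 675x - 4388. Since g(x) = h(x - 15) where h(x) = x^3 - 1013, and h is irreducible over Q (because 1013 is not a perfect cube, so h has no rational root, and a monic cubic with no rational root is irreducible), g is also irreducible (irreducibility is preserved under the substitution x → x - 15). Hence m_α(x) = x^3 - 45x^2 + 675x - 4388.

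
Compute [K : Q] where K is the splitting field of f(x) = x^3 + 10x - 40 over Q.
[K : Q] = 6

By the rational root test, any rational root of the monic integer polynomial f(x) = x^3 + 10x - 40 must be an integer dividing the constant term -40, i.e. one of ±{1, 2, 4, 5, 8, 10, 20, 40}. Evaluating: f(1) = -29, f(-1) = -51, f(2) = -12, f(-2) = -68, f(4) = 64, f(-4) = -144, f(5) = 135, f(-5) = -215, f(8) = 552, f(-8) = -632, f(10) = 1060, f(-10) = -1140, f(20) = 8160, f(-20) = -8240, f(40) = 64360, f(-40) = -64440; none is 0, so f has no rational root and is therefore irreducible over Q (a cubic with no linear factor over a field is irreducible). For an irreducible cubic, the Galois group is A_3 or S_3 according as the discriminant disc(f) = -4a^3 - 27b^2 = -4·(10)^3 - 27·(-40)^2 = -47200 is or is not a square in Q. Here disc(f) = -47200 is not a perfect square in Q, so the Galois group of f over Q is not contained in A_3 and must be all of S_3. The splitting field has degree |S_3| = 6 over Q, so [K : Q] = 6.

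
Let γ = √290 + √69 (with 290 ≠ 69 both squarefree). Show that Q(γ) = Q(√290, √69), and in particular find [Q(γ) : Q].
[Q(γ) : Q] = 4 (equivalently, Q(γ) = Q(√290, √69))

Obviously Q(γ) ⊆ Q(√290, √69), and [Q(√290, √69):Q] = 4 (since 290, 69 are distinct squarefree integers > 1 with 20010 not a perfect square). To show equality we compute the minimal polynomial of γ. From γ = √290 + √69: γ^2 = 290 + 2√(20010) + 69 = 359 + 2√(20010), so γ^2 - 359 = 2√(20010); squaring, (γ^2 - 359)^2 = 4·20010, i.e. γ^4 - 718γ^2 + 128881 - 80040 = 0, i.e. γ^4 - 718γ^2 + 48841 = 0. So γ is a root of x^4 - 718x^2 + 48841. This polynomial is irreducible over Q: it has no rational root (each ±√290 ± √69 is irrational), and any factorization into two quadratics over Q would force √(20010) ∈ Q (pairing opposite roots) or √290, √69 ∈ Q (other pairings), all impossible. Hence [Q(γ):Q] = 4 = [Q(√290, √69):Q], so Q(γ) = Q(√290, √69).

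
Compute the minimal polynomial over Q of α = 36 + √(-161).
m_α(x) = x^2 - 72x + 1457

From α - 36 = √(-161), squaring gives (α - 36)^2 = -161, i.e. α^2 - 72α + 1296 = -161, so α^2 - 72α + 1457 = 0. The discriminant of x^2 - 72x + 1457 is (-72)^2 - 4·(1457) = 5184 - 5828 = -644, and 4·(-161) is not a perfect square in Q since -161 is squarefree and ≠ 1. Hence x^2 - 72x + 1457 is irreducible over Q and is the minimal polynomial of α.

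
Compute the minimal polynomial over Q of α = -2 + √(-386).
m_α(x) = x^2 + 4x + 390

From α + 2 = √(-386), squaring gives (α + 2)^2 = -386, i.e. α^2 + 4α + 4 = -386, so α^2 + 4α + 390 = 0. The discriminant of x^2 + 4x + 390 is (4)^2 - 4·(390) = 16 - 1560 = -1544, and 4·(-386) is not a perfect square in Q since -386 is squarefree and ≠ 1. Hence x^2 + 4x + 390 is irreducible over Q and is the minimal polynomial of α.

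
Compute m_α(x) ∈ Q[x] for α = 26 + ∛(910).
m_α(x) = x^3 - 78x^2 + 2028x - 18486

Set β = α - 26 = ∛(910), so β^3 = 910. Then (α - 26)^3 - 910 = 0, i.e. α is a root of g(x) = (x - 26)^3 - 910 = x^3 - 78x^2 + 2028x - 18486. Since g(x) = h(x - 26) where h(x) = x^3 - 910, and h is irreducible over Q (because 910 is not a perfect cube, so h has no rational root, and a monic cubic with no rational root is irreducible), g is also irreducible (irreducibility is preserved under the substitution x → x - 26). Hence m_α(x) = x^3 - 78x^2 + 2028x - 18486.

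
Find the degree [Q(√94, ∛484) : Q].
[Q(√94, ∛484) : Q] = 6

Let L = Q(√94, ∛484). Since Q(√94) ⊂ L and [Q(√94):Q] = 2, the tower law gives 2 | [L:Q]. Likewise Q(∛484) ⊂ L with [Q(∛484):Q] = 3 (because 484 is not a perfect cube), so 3 | [L:Q]. As gcd(2,3) = 1, [L:Q] is divisible by 6. Conversely L is generated over Q by √94 and ∛484, so [L:Q] ≤ 2·3 = 6. Therefore [Q(√94, ∛484) : Q] = 6.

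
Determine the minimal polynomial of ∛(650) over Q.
m_α(x) = x^3 - 650

α satisfies α^3 = 650, so x^3 - 650 annihilates α. By the rational root test, a rational root p/q (in lowest terms) of x^3 - 650 would satisfy p^3 = 650 q^3, forcing q = 1 and p^3 = 650; but 650 is not a perfect cube, contradiction. A monic cubic over Q with no rational root is irreducible (any nontrivial factorization would include a linear factor). Hence x^3 - 650 is the minimal polynomial of α, and in particular [Q(α):Q] = 3.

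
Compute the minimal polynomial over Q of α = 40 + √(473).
m_α(x) = x^2 - 80x + 1127

From α - 40 = √(473), squaring gives (α - 40)^2 = 473, i.e. α^2 - 80α + 1600 = 473, so α^2 - 80α + 1127 = 0. The discriminant of x^2 - 80x + 1127 is (-80)^2 - 4·(1127) = 6400 - 4508 = 1892, and 4·(473) is not a perfect square in Q since 473 is squarefree and ≠ 1. Hence x^2 - 80x + 1127 is irreducible over Q and is the minimal polynomial of α.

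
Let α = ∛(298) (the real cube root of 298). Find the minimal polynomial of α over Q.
m_α(x) = x^3 - 298

α satisfies α^3 = 298, so x^3 - 298 annihilates α. By the rational root test, a rational root p/q (in lowest terms) of x^3 - 298 would satisfy p^3 = 298 q^3, forcing q = 1 and p^3 = 298; but 298 is not a perfect cube, contradiction. A monic cubic over Q with no rational root is irreducible (any nontrivial factorization would include a linear factor). Hence x^3 - 298 is the minimal polynomial of α, and in particular [Q(α):Q] = 3.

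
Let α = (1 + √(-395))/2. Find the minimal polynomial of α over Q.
m_α(x) = x^2 - x + 99

From 2α - 1 = √(-395), squaring gives (2α - 1)^2 = -395, i.e. 4α^2 - 4α + 1 = -395, so α^2 - α + (1 + 395)/4 = 0. Since -395 ≡ 1 (mod 4), (1 + 395)/4 = 99 ∈ Z. The polynomial x^2 - x + 99 has discriminant 1 - 4·(99) = -395, which is not a perfect square in Q (d = -395 is squarefree and ≠ 1), so x^2 - x + 99 is irreducible over Q. It is the minimal polynomial of α.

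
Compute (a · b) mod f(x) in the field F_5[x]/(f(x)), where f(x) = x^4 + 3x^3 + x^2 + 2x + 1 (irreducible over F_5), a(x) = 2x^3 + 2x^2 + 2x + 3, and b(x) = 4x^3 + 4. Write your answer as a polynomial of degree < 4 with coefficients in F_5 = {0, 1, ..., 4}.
a · b ≡ x^3 + 4x^2 + 3x + 4 (mod f(x))

Multiply in F_5[x]: a(x)·b(x) = (2x^3 + 2x^2 + 2x + 3)·(4x^3 + 4) = 3x^6 + 3x^5 + 3x^4 + 3x^2 + 3x + 2. This has degree ≥ 4, so divide by f(x) over F_5: 3x^6 + 3x^5 + 3x^4 + 3x^2 + 3x + 2 = (3x^2 + 4x + 3)·(x^4 + 3x^3 + x^2 + 2x + 1) + (x^3 + 4x^2 + 3x + 4). Hence a·b ≡ x^3 + 4x^2 + 3x + 4 (mod f). (F_5[x]/(f) is a field with 5^4 = 625 elements since f is irreducible of degree 4.)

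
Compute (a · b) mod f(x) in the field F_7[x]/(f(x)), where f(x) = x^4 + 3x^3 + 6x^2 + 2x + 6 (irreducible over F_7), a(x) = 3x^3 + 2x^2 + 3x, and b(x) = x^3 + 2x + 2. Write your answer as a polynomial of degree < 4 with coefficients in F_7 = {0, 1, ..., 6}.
a · b ≡ 3x^3 + 4x^2 + 3x + 5 (mod f(x))

Multiply in F_7[x]: a(x)·b(x) = (3x^3 + 2x^2 + 3x)·(x^3 + 2x + 2) = 3x^6 + 2x^5 + 2x^4 + 3x^3 + 3x^2 + 6x. This has degree ≥ 4, so divide by f(x) over F_7: 3x^6 + 2x^5 + 2x^4 + 3x^3 + 3x^2 + 6x = (3x^2 + 5)·(x^4 + 3x^3 + 6x^2 + 2x + 6) + (3x^3 + 4x^2 + 3x + 5). Hence a·b ≡ 3x^3 + 4x^2 + 3x + 5 (mod f). (F_7[x]/(f) is a field with 7^4 = 2401 elements since f is irreducible of degree 4.)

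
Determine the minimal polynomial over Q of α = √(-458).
m_α(x) = x^2 + 458

α satisfies α^2 + 458 = 0, so x^2 + 458 annihilates α. Since d = -458 is squarefree and ≠ 1, it is not a perfect square in Q, so x^2 + 458 has no rational root and is therefore irreducible over Q (a degree-2 polynomial over a field is irreducible iff it has no root). Hence m_α(x) = x^2 + 458.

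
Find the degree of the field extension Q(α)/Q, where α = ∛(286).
[Q(α):Q] = 3

The minimal polynomial of α is x^3 - 286, irreducible over Q since 286 is not a perfect cube (so x^3 - 286 has no rational root). Hence [Q(α):Q] = deg(m_α) = 3.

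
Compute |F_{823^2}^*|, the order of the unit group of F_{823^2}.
|F_{823^2}^*| = 677328

F_{823^2} has 823^2 = 677329 elements; its multiplicative group consists of all nonzero elements, so |F_{823^2}^*| = 677329 - 1 = 677328. (It is cyclic since any finite subgroup of the multiplicative group of a field is cyclic.)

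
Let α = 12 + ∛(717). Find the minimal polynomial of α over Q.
m_α(x) = x^3 - 36x^2 + 432x - 2445

Set β = α - 12 = ∛(717), so β^3 = 717. Then (α - 12)^3 - 717 = 0, i.e. α is a root of g(x) = (x - 12)^3 - 717 = x^3 - 36x^2 + 432x - 2445. Since g(x) = h(x - 12) where h(x) = x^3 - 717, and h is irreducible over Q (because 717 is not a perfect cube, so h has no rational root, and a monic cubic with no rational root is irreducible), g is also irreducible (irreducibility is preserved under the substitution x → x - 12). Hence m_α(x) = x^3 - 36x^2 + 432x - 2445.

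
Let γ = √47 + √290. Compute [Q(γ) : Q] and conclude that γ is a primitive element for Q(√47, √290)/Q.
[Q(γ) : Q] = 4 (equivalently, Q(γ) = Q(√47, √290))

Obviously Q(γ) ⊆ Q(√47, √290), and [Q(√47, √290):Q] = 4 (since 47, 290 are distinct squarefree integers > 1 with 13630 not a perfect square). To show equality we compute the minimal polynomial of γ. From γ = √47 + √290: γ^2 = 47 + 2√(13630) + 290 = 337 + 2√(13630), so γ^2 - 337 = 2√(13630); squaring, (γ^2 - 337)^2 = 4·13630, i.e. γ^4 - 674γ^2 + 113569 - 54520 = 0, i.e. γ^4 - 674γ^2 + 59049 = 0. So γ is a root of x^4 - 674x^2 + 59049. This polynomial is irreducible over Q: it has no rational root (each ±√47 ± √290 is irrational), and any factorization into two quadratics over Q would force √(13630) ∈ Q (pairing opposite roots) or √47, √290 ∈ Q (other pairings), all impossible. Hence [Q(γ):Q] = 4 = [Q(√47, √290):Q], so Q(γ) = Q(√47, √290).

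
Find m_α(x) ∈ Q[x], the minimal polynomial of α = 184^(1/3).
m_α(x) = x^3 - 184

α satisfies α^3 = 184, so x^3 - 184 annihilates α. By the rational root test, a rational root p/q (in lowest terms) of x^3 - 184 would satisfy p^3 = 184 q^3, forcing q = 1 and p^3 = 184; but 184 is not a perfect cube, contradiction. A monic cubic over Q with no rational root is irreducible (any nontrivial factorization would include a linear factor). Hence x^3 - 184 is the minimal polynomial of α, and in particular [Q(α):Q] = 3.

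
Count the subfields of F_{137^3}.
F_{137^3} has 2 subfields

The subfields of F_{p^n} are exactly the fields F_{p^d} for d | n (each is the fixed field of the unique index-d subgroup of Gal(F_{p^n}/F_p) ≅ Z/nZ). The divisors of n = 3 are {1, 3}, giving 2 subfields: F_{137^1}, F_{137^3}.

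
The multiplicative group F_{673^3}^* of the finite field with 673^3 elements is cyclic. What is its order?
|F_{673^3}^*| = 304821216

F_{673^3} has 673^3 = 304821217 elements; its multiplicative group consists of all nonzero elements, so |F_{673^3}^*| = 304821217 - 1 = 304821216. (It is cyclic since any finite subgroup of the multiplicative group of a field is cyclic.)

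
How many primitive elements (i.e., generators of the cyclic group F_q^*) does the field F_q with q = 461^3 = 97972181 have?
There are φ(97972180) = 37319040 primitive elements

F_q^* is cyclic of order q - 1 = 97972180. A cyclic group of order m has exactly φ(m) generators. Here m = 97972180 = 2^2 · 5 · 23 · 373 · 571, so the number of primitive elements is φ(97972180) = 37319040.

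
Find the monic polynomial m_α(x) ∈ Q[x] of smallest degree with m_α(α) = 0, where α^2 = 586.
m_α(x) = x^2 - 586

α satisfies α^2 - 586 = 0, so x^2 - 586 annihilates α. Since d = 586 is squarefree and ≠ 1, it is not a perfect square in Q, so x^2 - 586 has no rational root and is therefore irreducible over Q (a degree-2 polynomial over a field is irreducible iff it has no root). Hence m_α(x) = x^2 - 586.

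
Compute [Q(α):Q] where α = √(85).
[Q(α):Q] = 2

[Q(α):Q] equals the degree of the minimal polynomial of α. Here α^2 = 85 and x^2 - 85 is irreducible (d = 85 is squarefree, ≠ 1, hence not a square), so deg(m_α) = 2. Thus [Q(α):Q] = 2.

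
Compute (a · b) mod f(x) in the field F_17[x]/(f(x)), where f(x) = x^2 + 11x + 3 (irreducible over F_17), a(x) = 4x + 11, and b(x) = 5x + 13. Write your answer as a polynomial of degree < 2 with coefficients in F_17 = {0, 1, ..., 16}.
a · b ≡ 6x + 15 (mod f(x))

Multiply in F_17[x]: a(x)·b(x) = (4x + 11)·(5x + 13) = 3x^2 + 5x + 7. This has degree ≥ 2, so divide by f(x) over F_17: 3x^2 + 5x + 7 = (3)·(x^2 + 11x + 3) + (6x + 15). Hence a·b ≡ 6x + 15 (mod f). (F_17[x]/(f) is a field with 17^2 = 289 elements since f is irreducible of degree 2.)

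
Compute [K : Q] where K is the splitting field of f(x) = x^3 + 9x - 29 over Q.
[K : Q] = 6

By the rational root test, any rational root of the monic integer polynomial f(x) = x^3 + 9x - 29 must be an integer dividing the constant term -29, i.e. one of ±{1, 29}. Evaluating: f(1) = -19, f(-1) = -39, f(29) = 24621, f(-29) = -24679; none is 0, so f has no rational root and is therefore irreducible over Q (a cubic with no linear factor over a field is irreducible). For an irreducible cubic, the Galois group is A_3 or S_3 according as the discriminant disc(f) = -4a^3 - 27b^2 = -4·(9)^3 - 27·(-29)^2 = -25623 is or is not a square in Q. Here disc(f) = -25623 is not a perfect square in Q, so the Galois group of f over Q is not contained in A_3 and must be all of S_3. The splitting field has degree |S_3| = 6 over Q, so [K : Q] = 6.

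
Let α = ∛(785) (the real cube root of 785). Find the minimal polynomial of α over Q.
m_α(x) = x^3 - 785

α satisfies α^3 = 785, so x^3 - 785 annihilates α. By the rational root test, a rational root p/q (in lowest terms) of x^3 - 785 would satisfy p^3 = 785 q^3, forcing q = 1 and p^3 = 785; but 785 is not a perfect cube, contradiction. A monic cubic over Q with no rational root is irreducible (any nontrivial factorization would include a linear factor). Hence x^3 - 785 is the minimal polynomial of α, and in particular [Q(α):Q] = 3.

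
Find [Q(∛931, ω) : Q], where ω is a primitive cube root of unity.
[Q(∛931, ω) : Q] = 6

[Q(∛931):Q] = 3 (min poly x^3 - 931, irreducible since 931 is not a perfect cube). [Q(ω):Q] = 2 (min poly x^2 + x + 1). Since Q(∛931) ⊂ R and ω ∉ R, we have ω ∉ Q(∛931), so x^2 + x + 1 remains irreducible over Q(∛931) and [Q(∛931, ω) : Q(∛931)] = 2. By the tower law, [Q(∛931, ω) : Q] = 3 · 2 = 6. (In fact Q(∛931, ω) is the splitting field of x^3 - 931 over Q.)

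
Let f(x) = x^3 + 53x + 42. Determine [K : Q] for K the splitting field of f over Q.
[K : Q] = 6

By the rational root test, any rational root of the monic integer polynomial f(x) = x^3 + 53x + 42 must be an integer dividing the constant term 42, i.e. one of ±{1, 2, 3, 6, 7, 14, 21, 42}. Evaluating: f(1) = 96, f(-1) = -12, f(2) = 156, f(-2) = -72, f(3) = 228, f(-3) = -144, f(6) = 576, f(-6) = -492, f(7) = 756, f(-7) = -672, f(14) = 3528, f(-14) = -3444, f(21) = 10416, f(-21) = -10332, f(42) = 76356, f(-42) = -76272; none is 0, so f has no rational root and is therefore irreducible over Q (a cubic with no linear factor over a field is irreducible). For an irreducible cubic, the Galois group is A_3 or S_3 according as the discriminant disc(f) = -4a^3 - 27b^2 = -4·(53)^3 - 27·(42)^2 = -643136 is or is not a square in Q. Here disc(f) = -643136 is not a perfect square in Q, so the Galois group of f over Q is not contained in A_3 and must be all of S_3. The splitting field has degree |S_3| = 6 over Q, so [K : Q] = 6.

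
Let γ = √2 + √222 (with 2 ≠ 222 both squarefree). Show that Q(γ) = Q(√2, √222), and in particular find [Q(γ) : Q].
[Q(γ) : Q] = 4 (equivalently, Q(γ) = Q(√2, √222))

Obviously Q(γ) ⊆ Q(√2, √222), and [Q(√2, √222):Q] = 4 (since 2, 222 are distinct squarefree integers > 1 with 444 not a perfect square). To show equality we compute the minimal polynomial of γ. From γ = √2 + √222: γ^2 = 2 + 2√(444) + 222 = 224 + 2√(444), so γ^2 - 224 = 2√(444); squaring, (γ^2 - 224)^2 = 4·444, i.e. γ^4 - 448γ^2 + 50176 - 1776 = 0, i.e. γ^4 - 448γ^2 + 48400 = 0. So γ is a root of x^4 - 448x^2 + 48400. This polynomial is irreducible over Q: it has no rational root (each ±√2 ± √222 is irrational), and any factorization into two quadratics over Q would force √(444) ∈ Q (pairing opposite roots) or √2, √222 ∈ Q (other pairings), all impossible. Hence [Q(γ):Q] = 4 = [Q(√2, √222):Q], so Q(γ) = Q(√2, √222).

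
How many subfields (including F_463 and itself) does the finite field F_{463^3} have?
F_{463^3} has 2 subfields

The subfields of F_{p^n} are exactly the fields F_{p^d} for d | n (each is the fixed field of the unique index-d subgroup of Gal(F_{p^n}/F_p) ≅ Z/nZ). The divisors of n = 3 are {1, 3}, giving 2 subfields: F_{463^1}, F_{463^3}.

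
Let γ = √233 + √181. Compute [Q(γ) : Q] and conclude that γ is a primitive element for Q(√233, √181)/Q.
[Q(γ) : Q] = 4 (equivalently, Q(γ) = Q(√233, √181))

Obviously Q(γ) ⊆ Q(√233, √181), and [Q(√233, √181):Q] = 4 (since 233, 181 are distinct squarefree integers > 1 with 42173 not a perfect square). To show equality we compute the minimal polynomial of γ. From γ = √233 + √181: γ^2 = 233 + 2√(42173) + 181 = 414 + 2√(42173), so γ^2 - 414 = 2√(42173); squaring, (γ^2 - 414)^2 = 4·42173, i.e. γ^4 - 828γ^2 + 171396 - 168692 = 0, i.e. γ^4 - 828γ^2 + 2704 = 0. So γ is a root of x^4 - 828x^2 + 2704. This polynomial is irreducible over Q: it has no rational root (each ±√233 ± √181 is irrational), and any factorization into two quadratics over Q would force √(42173) ∈ Q (pairing opposite roots) or √233, √181 ∈ Q (other pairings), all impossible. Hence [Q(γ):Q] = 4 = [Q(√233, √181):Q], so Q(γ) = Q(√233, √181).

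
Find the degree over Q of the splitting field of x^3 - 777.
[K : Q] = 6

The roots of x^3 - 777 are ∛777, ω∛777, ω^2∛777 where ω = e^(2πi/3) is a primitive cube root of unity, so K = Q(∛777, ω). Now [Q(∛777):Q] = 3 (since 777 is not a perfect cube, x^3 - 777 is irreducible) and [Q(ω):Q] = 2. Both 2 and 3 divide [K:Q], and [K:Q] ≤ 3·2 = 6, so [K:Q] = 6. (Equivalently: Q(∛777) ⊂ R but ω ∉ R, so [K : Q(∛777)] = 2.)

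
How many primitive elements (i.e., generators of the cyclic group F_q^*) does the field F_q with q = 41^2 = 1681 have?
There are φ(1680) = 384 primitive elements

F_q^* is cyclic of order q - 1 = 1680. A cyclic group of order m has exactly φ(m) generators. Here m = 1680 = 2^4 · 3 · 5 · 7, so the number of primitive elements is φ(1680) = 384.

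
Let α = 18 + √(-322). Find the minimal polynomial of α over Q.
m_α(x) = x^2 - 36x + 646

From α - 18 = √(-322), squaring gives (α - 18)^2 = -322, i.e. α^2 - 36α + 324 = -322, so α^2 - 36α + 646 = 0. The discriminant of x^2 - 36x + 646 is (-36)^2 - 4·(646) = 1296 - 2584 = -1288, and 4·(-322) is not a perfect square in Q since -322 is squarefree and ≠ 1. Hence x^2 - 36x + 646 is irreducible over Q and is the minimal polynomial of α.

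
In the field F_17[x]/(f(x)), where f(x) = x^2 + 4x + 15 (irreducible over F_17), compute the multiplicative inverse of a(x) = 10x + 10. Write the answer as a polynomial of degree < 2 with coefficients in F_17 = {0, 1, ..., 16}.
a(x)^(-1) ≡ 16x + 14 (mod f(x))

Since f is irreducible over F_17, F_17[x]/(f) is a field and a(x) ≠ 0 has an inverse. Apply the extended Euclidean algorithm to f(x) and a(x) in F_17[x]: f(x) = (12x + 2)·a(x) + (12). The last nonzero remainder is the constant 12 = gcd(f, a) in F_17. Back-substituting through the division chain expresses 12 = s(x)·a(x) + t(x)·f(x) with s(x) ≡ 5x + 15 (mod f), so (5x + 15)·a(x) ≡ 12 (mod f). Multiplying by 12^(-1) ≡ 10 in F_17 gives a(x)^(-1) ≡ 10·(5x + 15) ≡ 16x + 14 (mod f). Check: (10x + 10)·(16x + 14) = 7x^2 + 11x + 4 ≡ 1 (mod x^2 + 4x + 15).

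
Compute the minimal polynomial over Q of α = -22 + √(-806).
m_α(x) = x^2 + 44x + 1290

From α + 22 = √(-806), squaring gives (α + 22)^2 = -806, i.e. α^2 + 44α + 484 = -806, so α^2 + 44α + 1290 = 0. The discriminant of x^2 + 44x + 1290 is (44)^2 - 4·(1290) = 1936 - 5160 = -3224, and 4·(-806) is not a perfect square in Q since -806 is squarefree and ≠ 1. Hence x^2 + 44x + 1290 is irreducible over Q and is the minimal polynomial of α.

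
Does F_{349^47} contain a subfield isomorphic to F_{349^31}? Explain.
No: F_{349^31} is not a subfield of F_{349^47}

F_{p^m} embeds in F_{p^n} iff m | n. Here 31 ∤ 47 (since 47 = 1·31 + 16 with remainder 16 ≠ 0), so F_{349^31} is not a subfield of F_{349^47}. Equivalently: if it were, the tower law would give 31 = [F_{349^31}:F_349] dividing [F_{349^47}:F_349] = 47, contradiction.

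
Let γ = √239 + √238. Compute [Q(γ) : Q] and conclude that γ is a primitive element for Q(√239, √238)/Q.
[Q(γ) : Q] = 4 (equivalently, Q(γ) = Q(√239, √238))

Obviously Q(γ) ⊆ Q(√239, √238), and [Q(√239, √238):Q] = 4 (since 239, 238 are distinct squarefree integers > 1 with 56882 not a perfect square). To show equality we compute the minimal polynomial of γ. From γ = √239 + √238: γ^2 = 239 + 2√(56882) + 238 = 477 + 2√(56882), so γ^2 - 477 = 2√(56882); squaring, (γ^2 - 477)^2 = 4·56882, i.e. γ^4 - 954γ^2 + 227529 - 227528 = 0, i.e. γ^4 - 954γ^2 + 1 = 0. So γ is a root of x^4 - 954x^2 + 1. This polynomial is irreducible over Q: it has no rational root (each ±√239 ± √238 is irrational), and any factorization into two quadratics over Q would force √(56882) ∈ Q (pairing opposite roots) or √239, √238 ∈ Q (other pairings), all impossible. Hence [Q(γ):Q] = 4 = [Q(√239, √238):Q], so Q(γ) = Q(√239, √238).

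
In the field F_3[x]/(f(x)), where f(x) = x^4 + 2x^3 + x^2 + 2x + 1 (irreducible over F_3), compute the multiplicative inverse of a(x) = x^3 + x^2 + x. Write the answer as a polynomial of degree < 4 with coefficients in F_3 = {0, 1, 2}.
a(x)^(-1) ≡ 2x^3 + x + 2 (mod f(x))

Since f is irreducible over F_3, F_3[x]/(f) is a field and a(x) ≠ 0 has an inverse. Apply the extended Euclidean algorithm to f(x) and a(x) in F_3[x]: f(x) = (x + 1)·a(x) + (2x^2 + x + 1);  a(x) = (2x + 1)·(2x^2 + x + 1) + (x + 2);  (2x^2 + x + 1) = (2x)·(x + 2) + (1). The last nonzero remainder is the constant 1 = gcd(f, a) in F_3. Back-substituting through the division chain expresses 1 = s(x)·a(x) + t(x)·f(x) with s(x) ≡ 2x^3 + x + 2 (mod f), so a(x)^(-1) ≡ s(x) = 2x^3 + x + 2 (mod f). Check: (x^3 + x^2 + x)·(2x^3 + x + 2) = 2x^6 + 2x^5 + 2x ≡ 1 (mod x^4 + 2x^3 + x^2 + 2x + 1).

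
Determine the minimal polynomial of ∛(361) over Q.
m_α(x) = x^3 - 361

α satisfies α^3 = 361, so x^3 - 361 annihilates α. By the rational root test, a rational root p/q (in lowest terms) of x^3 - 361 would satisfy p^3 = 361 q^3, forcing q = 1 and p^3 = 361; but 361 is not a perfect cube, contradiction. A monic cubic over Q with no rational root is irreducible (any nontrivial factorization would include a linear factor). Hence x^3 - 361 is the minimal polynomial of α, and in particular [Q(α):Q] = 3.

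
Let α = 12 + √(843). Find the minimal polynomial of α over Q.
m_α(x) = x^2 - 24x - 699

From α - 12 = √(843), squaring gives (α - 12)^2 = 843, i.e. α^2 - 24α + 144 = 843, so α^2 - 24α - 699 = 0. The discriminant of x^2 - 24x - 699 is (-24)^2 - 4·(-699) = 576 + 2796 = 3372, and 4·(843) is not a perfect square in Q since 843 is squarefree and ≠ 1. Hence x^2 - 24x - 699 is irreducible over Q and is the minimal polynomial of α.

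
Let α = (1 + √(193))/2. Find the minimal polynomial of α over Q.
m_α(x) = x^2 - x - 48

From 2α - 1 = √(193), squaring gives (2α - 1)^2 = 193, i.e. 4α^2 - 4α + 1 = 193, so α^2 - α + (1 - 193)/4 = 0. Since 193 ≡ 1 (mod 4), (1 - 193)/4 = -48 ∈ Z. The polynomial x^2 - x - 48 has discriminant 1 - 4·(-48) = 193, which is not a perfect square in Q (d = 193 is squarefree and ≠ 1), so x^2 - x - 48 is irreducible over Q. It is the minimal polynomial of α.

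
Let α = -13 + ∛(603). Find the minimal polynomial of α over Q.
m_α(x) = x^3 + 39x^2 + 507x + 1594

Set β = α + 13 = ∛(603), so β^3 = 603. Then (α + 13)^3 - 603 = 0, i.e. α is a root of g(x) = (x + 13)^3 - 603 = x^3 + 39x^2 + 507x + 1594. Since g(x) = h(x + 13) where h(x) = x^3 - 603, and h is irreducible over Q (because 603 is not a perfect cube, so h has no rational root, and a monic cubic with no rational root is irreducible), g is also irreducible (irreducibility is preserved under the substitution x → x + 13). Hence m_α(x) = x^3 + 39x^2 + 507x + 1594.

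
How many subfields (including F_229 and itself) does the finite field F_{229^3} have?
F_{229^3} has 2 subfields

The subfields of F_{p^n} are exactly the fields F_{p^d} for d | n (each is the fixed field of the unique index-d subgroup of Gal(F_{p^n}/F_p) ≅ Z/nZ). The divisors of n = 3 are {1, 3}, giving 2 subfields: F_{229^1}, F_{229^3}.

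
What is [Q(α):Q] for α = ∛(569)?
[Q(α):Q] = 3

The minimal polynomial of α is x^3 - 569, irreducible over Q since 569 is not a perfect cube (so x^3 - 569 has no rational root). Hence [Q(α):Q] = deg(m_α) = 3.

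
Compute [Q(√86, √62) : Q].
[Q(√86, √62) : Q] = 4

[Q(√86):Q] = 2 (min poly x^2 - 86, irreducible since 86 is squarefree > 1). For the top step, suppose √62 ∈ Q(√86), say √62 = c + d√86 with c, d ∈ Q. Squaring: 62 = c^2 + 86d^2 + 2cd√86. Since √86 ∉ Q this forces 2cd = 0. If d = 0 then √62 = c ∈ Q, contradicting 62 squarefree > 1. If c = 0 then 62 = 86d^2, so 86·62 = (86d)^2 is a perfect square in Q — but 86·62 = 5332 is not a perfect square (since 86 and 62 are distinct squarefree integers). Contradiction. Hence √62 ∉ Q(√86), so x^2 - 62 stays irreducible over Q(√86) and [Q(√86, √62) : Q(√86)] = 2. By the tower law, [Q(√86, √62) : Q] = 2 · 2 = 4.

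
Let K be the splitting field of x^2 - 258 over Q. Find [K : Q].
[K : Q] = 2

f(x) = x^2 - 258 factors as (x - √258)(x + √258). The splitting field is K = Q(√258). Since 258 is squarefree and > 1, it is not a perfect square, so x^2 - 258 is irreducible over Q and [Q(√258) : Q] = 2. Hence [K : Q] = 2.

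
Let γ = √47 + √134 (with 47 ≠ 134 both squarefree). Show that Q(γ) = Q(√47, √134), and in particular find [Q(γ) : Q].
[Q(γ) : Q] = 4 (equivalently, Q(γ) = Q(√47, √134))

Obviously Q(γ) ⊆ Q(√47, √134), and [Q(√47, √134):Q] = 4 (since 47, 134 are distinct squarefree integers > 1 with 6298 not a perfect square). To show equality we compute the minimal polynomial of γ. From γ = √47 + √134: γ^2 = 47 + 2√(6298) + 134 = 181 + 2√(6298), so γ^2 - 181 = 2√(6298); squaring, (γ^2 - 181)^2 = 4·6298, i.e. γ^4 - 362γ^2 + 32761 - 25192 = 0, i.e. γ^4 - 362γ^2 + 7569 = 0. So γ is a root of x^4 - 362x^2 + 7569. This polynomial is irreducible over Q: it has no rational root (each ±√47 ± √134 is irrational), and any factorization into two quadratics over Q would force √(6298) ∈ Q (pairing opposite roots) or √47, √134 ∈ Q (other pairings), all impossible. Hence [Q(γ):Q] = 4 = [Q(√47, √134):Q], so Q(γ) = Q(√47, √134).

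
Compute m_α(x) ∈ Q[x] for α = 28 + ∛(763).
m_α(x) = x^3 - 84x^2 + 2352x - 22715

Set β = α - 28 = ∛(763), so β^3 = 763. Then (α - 28)^3 - 763 = 0, i.e. α is a root of g(x) = (x - 28)^3 - 763 = x^3 - 84x^2 + 2352x - 22715. Since g(x) = h(x - 28) where h(x) = x^3 - 763, and h is irreducible over Q (because 763 is not a perfect cube, so h has no rational root, and a monic cubic with no rational root is irreducible), g is also irreducible (irreducibility is preserved under the substitution x → x - 28). Hence m_α(x) = x^3 - 84x^2 + 2352x - 22715.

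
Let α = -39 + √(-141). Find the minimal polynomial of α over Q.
m_α(x) = x^2 + 78x + 1662

From α + 39 = √(-141), squaring gives (α + 39)^2 = -141, i.e. α^2 + 78α + 1521 = -141, so α^2 + 78α + 1662 = 0. The discriminant of x^2 + 78x + 1662 is (78)^2 - 4·(1662) = 6084 - 6648 = -564, and 4·(-141) is not a perfect square in Q since -141 is squarefree and ≠ 1. Hence x^2 + 78x + 1662 is irreducible over Q and is the minimal polynomial of α.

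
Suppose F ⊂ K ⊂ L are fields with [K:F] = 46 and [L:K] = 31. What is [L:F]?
[L:F] = 1426

The tower law says that for any tower of field extensions F ⊂ K ⊂ L with finite degrees, [L:F] = [L:K] · [K:F]. Here this gives [L:F] = 31 · 46 = 1426.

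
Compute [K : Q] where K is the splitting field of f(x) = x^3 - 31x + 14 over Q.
[K : Q] = 6

By the rational root test, any rational root of the monic integer polynomial f(x) = x^3 - 31x + 14 must be an integer dividing the constant term 14, i.e. one of ±{1, 2, 7, 14}. Evaluating: f(1) = -16, f(-1) = 44, f(2) = -40, f(-2) = 68, f(7) = 140, f(-7) = -112, f(14) = 2324, f(-14) = -2296; none is 0, so f has no rational root and is therefore irreducible over Q (a cubic with no linear factor over a field is irreducible). For an irreducible cubic, the Galois group is A_3 or S_3 according as the discriminant disc(f) = -4a^3 - 27b^2 = -4·(-31)^3 - 27·(14)^2 = 113872 is or is not a square in Q. Here disc(f) = 113872 is not a perfect square in Q, so the Galois group of f over Q is not contained in A_3 and must be all of S_3. The splitting field has degree |S_3| = 6 over Q, so [K : Q] = 6.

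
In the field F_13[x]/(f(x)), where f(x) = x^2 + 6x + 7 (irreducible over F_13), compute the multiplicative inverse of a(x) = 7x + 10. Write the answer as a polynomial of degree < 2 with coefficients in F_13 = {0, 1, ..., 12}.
a(x)^(-1) ≡ 11x + 2 (mod f(x))

Since f is irreducible over F_13, F_13[x]/(f) is a field and a(x) ≠ 0 has an inverse. Apply the extended Euclidean algorithm to f(x) and a(x) in F_13[x]: f(x) = (2x + 11)·a(x) + (1). The last nonzero remainder is the constant 1 = gcd(f, a) in F_13. Back-substituting through the division chain expresses 1 = s(x)·a(x) + t(x)·f(x) with s(x) ≡ 11x + 2 (mod f), so a(x)^(-1) ≡ s(x) = 11x + 2 (mod f). Check: (7x + 10)·(11x + 2) = 12x^2 + 7x + 7 ≡ 1 (mod x^2 + 6x + 7).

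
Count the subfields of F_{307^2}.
F_{307^2} has 2 subfields

The subfields of F_{p^n} are exactly the fields F_{p^d} for d | n (each is the fixed field of the unique index-d subgroup of Gal(F_{p^n}/F_p) ≅ Z/nZ). The divisors of n = 2 are {1, 2}, giving 2 subfields: F_{307^1}, F_{307^2}.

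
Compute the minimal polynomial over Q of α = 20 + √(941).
m_α(x) = x^2 - 40x - 541

From α - 20 = √(941), squaring gives (α - 20)^2 = 941, i.e. α^2 - 40α + 400 = 941, so α^2 - 40α - 541 = 0. The discriminant of x^2 - 40x - 541 is (-40)^2 - 4·(-541) = 1600 + 2164 = 3764, and 4·(941) is not a perfect square in Q since 941 is squarefree and ≠ 1. Hence x^2 - 40x - 541 is irreducible over Q and is the minimal polynomial of α.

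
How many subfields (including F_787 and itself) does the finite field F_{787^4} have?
F_{787^4} has 3 subfields

The subfields of F_{p^n} are exactly the fields F_{p^d} for d | n (each is the fixed field of the unique index-d subgroup of Gal(F_{p^n}/F_p) ≅ Z/nZ). The divisors of n = 4 are {1, 2, 4}, giving 3 subfields: F_{787^1}, F_{787^2}, F_{787^4}.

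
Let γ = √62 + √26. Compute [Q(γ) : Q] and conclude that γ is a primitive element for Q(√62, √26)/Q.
[Q(γ) : Q] = 4 (equivalently, Q(γ) = Q(√62, √26))

Obviously Q(γ) ⊆ Q(√62, √26), and [Q(√62, √26):Q] = 4 (since 62, 26 are distinct squarefree integers > 1 with 1612 not a perfect square). To show equality we compute the minimal polynomial of γ. From γ = √62 + √26: γ^2 = 62 + 2√(1612) + 26 = 88 + 2√(1612), so γ^2 - 88 = 2√(1612); squaring, (γ^2 - 88)^2 = 4·1612, i.e. γ^4 - 176γ^2 + 7744 - 6448 = 0, i.e. γ^4 - 176γ^2 + 1296 = 0. So γ is a root of x^4 - 176x^2 + 1296. This polynomial is irreducible over Q: it has no rational root (each ±√62 ± √26 is irrational), and any factorization into two quadratics over Q would force √(1612) ∈ Q (pairing opposite roots) or √62, √26 ∈ Q (other pairings), all impossible. Hence [Q(γ):Q] = 4 = [Q(√62, √26):Q], so Q(γ) = Q(√62, √26).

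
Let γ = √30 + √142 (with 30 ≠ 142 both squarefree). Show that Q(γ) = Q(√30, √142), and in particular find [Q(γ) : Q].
[Q(γ) : Q] = 4 (equivalently, Q(γ) = Q(√30, √142))

Obviously Q(γ) ⊆ Q(√30, √142), and [Q(√30, √142):Q] = 4 (since 30, 142 are distinct squarefree integers > 1 with 4260 not a perfect square). To show equality we compute the minimal polynomial of γ. From γ = √30 + √142: γ^2 = 30 + 2√(4260) + 142 = 172 + 2√(4260), so γ^2 - 172 = 2√(4260); squaring, (γ^2 - 172)^2 = 4·4260, i.e. γ^4 - 344γ^2 + 29584 - 17040 = 0, i.e. γ^4 - 344γ^2 + 12544 = 0. So γ is a root of x^4 - 344x^2 + 12544. This polynomial is irreducible over Q: it has no rational root (each ±√30 ± √142 is irrational), and any factorization into two quadratics over Q would force √(4260) ∈ Q (pairing opposite roots) or √30, √142 ∈ Q (other pairings), all impossible. Hence [Q(γ):Q] = 4 = [Q(√30, √142):Q], so Q(γ) = Q(√30, √142).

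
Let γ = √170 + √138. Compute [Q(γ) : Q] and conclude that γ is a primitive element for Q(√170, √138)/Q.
[Q(γ) : Q] = 4 (equivalently, Q(γ) = Q(√170, √138))

Obviously Q(γ) ⊆ Q(√170, √138), and [Q(√170, √138):Q] = 4 (since 170, 138 are distinct squarefree integers > 1 with 23460 not a perfect square). To show equality we compute the minimal polynomial of γ. From γ = √170 + √138: γ^2 = 170 + 2√(23460) + 138 = 308 + 2√(23460), so γ^2 - 308 = 2√(23460); squaring, (γ^2 - 308)^2 = 4·23460, i.e. γ^4 - 616γ^2 + 94864 - 93840 = 0, i.e. γ^4 - 616γ^2 + 1024 = 0. So γ is a root of x^4 - 616x^2 + 1024. This polynomial is irreducible over Q: it has no rational root (each ±√170 ± √138 is irrational), and any factorization into two quadratics over Q would force √(23460) ∈ Q (pairing opposite roots) or √170, √138 ∈ Q (other pairings), all impossible. Hence [Q(γ):Q] = 4 = [Q(√170, √138):Q], so Q(γ) = Q(√170, √138).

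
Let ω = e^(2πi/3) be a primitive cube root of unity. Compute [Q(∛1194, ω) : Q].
[Q(∛1194, ω) : Q] = 6

[Q(∛1194):Q] = 3 (min poly x^3 - 1194, irreducible since 1194 is not a perfect cube). [Q(ω):Q] = 2 (min poly x^2 + x + 1). Since Q(∛1194) ⊂ R and ω ∉ R, we have ω ∉ Q(∛1194), so x^2 + x + 1 remains irreducible over Q(∛1194) and [Q(∛1194, ω) : Q(∛1194)] = 2. By the tower law, [Q(∛1194, ω) : Q] = 3 · 2 = 6. (In fact Q(∛1194, ω) is the splitting field of x^3 - 1194 over Q.)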